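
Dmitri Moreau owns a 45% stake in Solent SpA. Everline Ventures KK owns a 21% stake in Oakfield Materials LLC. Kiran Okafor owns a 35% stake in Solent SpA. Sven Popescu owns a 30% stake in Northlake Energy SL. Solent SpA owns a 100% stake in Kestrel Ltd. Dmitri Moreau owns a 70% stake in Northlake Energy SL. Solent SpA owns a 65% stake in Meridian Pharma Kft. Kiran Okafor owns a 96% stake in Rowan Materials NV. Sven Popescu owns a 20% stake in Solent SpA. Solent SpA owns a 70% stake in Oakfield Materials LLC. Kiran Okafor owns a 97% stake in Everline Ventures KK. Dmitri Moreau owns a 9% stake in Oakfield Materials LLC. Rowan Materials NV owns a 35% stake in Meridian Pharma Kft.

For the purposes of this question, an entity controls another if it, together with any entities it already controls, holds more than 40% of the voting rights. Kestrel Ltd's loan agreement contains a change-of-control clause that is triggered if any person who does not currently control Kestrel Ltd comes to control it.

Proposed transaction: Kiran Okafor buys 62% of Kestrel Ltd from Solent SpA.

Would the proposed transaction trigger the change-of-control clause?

The purchase adds only to Kiran's holdings (Solent's stake shrinks), so Kiran is the only person who could newly come to control Kestrel.
Kiran holds 97% of Everline, so Kiran controls Everline.
Kiran holds 96% of Rowan, so Kiran controls Rowan.
Neither Kiran nor any entity Kiran controls holds any voting interest in Kestrel.
So before the transaction, Kiran does not control Kestrel.
After the purchase, Kiran holds 62% of Kestrel directly, and Solent's stake falls to 38%.
Kiran holds 62% of Kestrel, so Kiran controls Kestrel.
Kiran did not control Kestrel before and does after, so the clause is triggered.

Yes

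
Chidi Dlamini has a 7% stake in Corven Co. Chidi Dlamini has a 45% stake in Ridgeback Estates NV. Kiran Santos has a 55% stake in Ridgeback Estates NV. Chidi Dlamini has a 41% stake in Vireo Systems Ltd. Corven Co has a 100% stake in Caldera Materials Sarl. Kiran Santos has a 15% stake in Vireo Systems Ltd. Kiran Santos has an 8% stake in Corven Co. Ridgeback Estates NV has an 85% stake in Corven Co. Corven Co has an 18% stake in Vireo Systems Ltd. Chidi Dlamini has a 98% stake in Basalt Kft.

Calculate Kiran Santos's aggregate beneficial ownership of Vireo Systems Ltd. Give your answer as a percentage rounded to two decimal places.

24.86%

Kiran reaches Vireo along 3 paths.
Direct stake: 15% = 15%.
Via Ridgeback → Corven: 55% × 85% × 18% = 8.415%.
Via Corven: 8% × 18% = 1.44%.
Total: 15% + 8.415% + 1.44% = 24.855%.
Rounded: 24.86%.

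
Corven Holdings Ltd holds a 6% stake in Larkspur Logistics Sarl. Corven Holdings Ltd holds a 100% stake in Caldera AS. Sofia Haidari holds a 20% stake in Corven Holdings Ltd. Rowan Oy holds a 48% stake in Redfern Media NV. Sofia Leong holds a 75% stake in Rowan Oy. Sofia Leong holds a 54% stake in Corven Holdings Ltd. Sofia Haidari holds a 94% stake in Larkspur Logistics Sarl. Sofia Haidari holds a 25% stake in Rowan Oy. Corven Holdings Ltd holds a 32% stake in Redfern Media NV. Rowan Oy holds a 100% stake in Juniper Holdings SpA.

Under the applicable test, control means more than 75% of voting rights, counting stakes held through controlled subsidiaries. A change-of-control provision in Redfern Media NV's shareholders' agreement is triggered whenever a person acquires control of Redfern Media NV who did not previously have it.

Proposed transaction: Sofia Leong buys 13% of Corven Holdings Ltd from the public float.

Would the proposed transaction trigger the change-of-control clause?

No

The purchase changes only Sofia Leong's holdings, so Sofia Leong is the only person who could newly come to control Redfern.
Sofia Leong's largest direct stake is 75% in Rowan, which does not meet the threshold, so Sofia Leong controls no company.
Neither Sofia Leong nor any entity Sofia Leong controls holds any voting interest in Redfern.
So before the transaction, Sofia Leong does not control Redfern.
After the purchase, Sofia Leong's direct stake in Corven rises to 54% + 13% = 67%.
Sofia Leong's side now holds 67% of Corven, not > 75%, so Sofia Leong still does not control Corven.
After the transaction, neither Sofia Leong nor any entity Sofia Leong controls holds a voting interest in Redfern, so Sofia Leong still does not control it.
No new person acquires control, so the clause is not triggered.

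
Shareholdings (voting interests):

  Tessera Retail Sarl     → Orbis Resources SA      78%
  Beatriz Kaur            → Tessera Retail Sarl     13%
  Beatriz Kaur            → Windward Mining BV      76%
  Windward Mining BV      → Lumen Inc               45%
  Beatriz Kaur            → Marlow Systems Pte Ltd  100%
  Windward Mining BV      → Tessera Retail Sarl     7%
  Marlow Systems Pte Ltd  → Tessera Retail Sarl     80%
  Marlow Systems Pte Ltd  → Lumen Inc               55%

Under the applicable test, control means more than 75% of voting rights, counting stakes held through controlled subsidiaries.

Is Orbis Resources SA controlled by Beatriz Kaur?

Beatriz holds 100% of Marlow, so Beatriz controls Marlow.
Beatriz holds 76% of Windward, so Beatriz controls Windward.
Windward and Beatriz and Marlow together hold 7% + 13% + 80% = 100% of Tessera, so Beatriz controls Tessera.
Tessera holds 78% of Orbis, so Beatriz controls Orbis.

Yes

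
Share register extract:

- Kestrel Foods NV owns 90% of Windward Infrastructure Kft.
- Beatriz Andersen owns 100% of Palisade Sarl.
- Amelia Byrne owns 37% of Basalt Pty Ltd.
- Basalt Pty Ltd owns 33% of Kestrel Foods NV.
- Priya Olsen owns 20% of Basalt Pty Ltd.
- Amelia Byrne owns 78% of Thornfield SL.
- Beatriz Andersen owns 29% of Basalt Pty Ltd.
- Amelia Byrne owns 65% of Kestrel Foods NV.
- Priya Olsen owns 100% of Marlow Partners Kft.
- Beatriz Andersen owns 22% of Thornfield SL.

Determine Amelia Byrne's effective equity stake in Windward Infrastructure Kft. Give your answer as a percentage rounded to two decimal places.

Amelia reaches Windward along 2 paths.
Via Basalt → Kestrel: 37% × 33% × 90% = 10.989%.
Via Kestrel: 65% × 90% = 58.5%.
Total: 10.989% + 58.5% = 69.489%.
Rounded: 69.49%.

69.49%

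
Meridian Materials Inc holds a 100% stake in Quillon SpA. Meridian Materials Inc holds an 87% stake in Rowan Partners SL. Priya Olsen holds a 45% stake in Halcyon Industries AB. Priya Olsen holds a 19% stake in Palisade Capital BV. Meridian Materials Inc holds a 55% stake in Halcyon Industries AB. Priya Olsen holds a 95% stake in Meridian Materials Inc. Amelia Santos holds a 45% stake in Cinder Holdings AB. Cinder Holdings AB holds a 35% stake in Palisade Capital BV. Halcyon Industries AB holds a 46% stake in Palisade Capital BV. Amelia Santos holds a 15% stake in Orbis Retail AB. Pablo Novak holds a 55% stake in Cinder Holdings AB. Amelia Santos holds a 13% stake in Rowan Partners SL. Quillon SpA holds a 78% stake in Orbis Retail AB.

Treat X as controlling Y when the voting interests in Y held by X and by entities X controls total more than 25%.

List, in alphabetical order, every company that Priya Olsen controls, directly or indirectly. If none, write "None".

Priya holds 95% of Meridian, so Priya controls Meridian.
Meridian holds 100% of Quillon, so Priya controls Quillon.
Priya and Meridian together hold 45% + 55% = 100% of Halcyon, so Priya controls Halcyon.
Quillon holds 78% of Orbis, so Priya controls Orbis.
Halcyon and Priya together hold 46% + 19% = 65% of Palisade, so Priya controls Palisade.
Meridian holds 87% of Rowan, so Priya controls Rowan.
No other company's threshold is met.

Halcyon Industries AB, Meridian Materials Inc, Orbis Retail AB, Palisade Capital BV, Quillon SpA, Rowan Partners SL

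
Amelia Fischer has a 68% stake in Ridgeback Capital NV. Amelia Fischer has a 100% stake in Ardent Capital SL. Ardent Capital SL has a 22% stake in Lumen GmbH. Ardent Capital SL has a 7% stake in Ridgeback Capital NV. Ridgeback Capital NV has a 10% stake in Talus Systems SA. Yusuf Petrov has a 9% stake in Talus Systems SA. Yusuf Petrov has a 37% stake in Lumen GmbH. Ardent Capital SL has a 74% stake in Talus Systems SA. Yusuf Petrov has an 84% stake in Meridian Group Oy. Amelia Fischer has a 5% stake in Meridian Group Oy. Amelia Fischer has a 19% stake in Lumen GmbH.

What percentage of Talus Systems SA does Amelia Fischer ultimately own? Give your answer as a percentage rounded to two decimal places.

Amelia reaches Talus along 3 paths.
Via Ridgeback: 68% × 10% = 6.8%.
Via Ardent → Ridgeback: 100% × 7% × 10% = 0.7%.
Via Ardent: 100% × 74% = 74%.
Total: 6.8% + 0.7% + 74% = 81.5%.
Rounded: 81.50%.

81.50%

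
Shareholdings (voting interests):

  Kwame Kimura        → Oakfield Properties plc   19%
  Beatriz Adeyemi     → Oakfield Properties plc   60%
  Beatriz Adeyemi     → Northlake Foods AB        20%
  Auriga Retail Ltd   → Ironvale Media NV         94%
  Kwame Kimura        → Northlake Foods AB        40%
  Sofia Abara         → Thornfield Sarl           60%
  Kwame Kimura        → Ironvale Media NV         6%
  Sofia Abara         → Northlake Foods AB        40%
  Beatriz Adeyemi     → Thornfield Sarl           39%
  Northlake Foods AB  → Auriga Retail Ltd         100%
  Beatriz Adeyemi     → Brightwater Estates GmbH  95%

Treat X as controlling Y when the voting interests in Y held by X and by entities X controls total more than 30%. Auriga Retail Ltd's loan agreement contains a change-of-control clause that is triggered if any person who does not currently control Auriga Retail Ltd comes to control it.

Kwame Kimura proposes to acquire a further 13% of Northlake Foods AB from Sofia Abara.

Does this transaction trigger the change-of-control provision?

The purchase adds only to Kwame's holdings (Sofia's stake shrinks), so Kwame is the only person who could newly come to control Auriga.
Kwame holds 40% of Northlake, so Kwame controls Northlake.
Northlake holds 100% of Auriga, so Kwame controls Auriga.
So Kwame already controls Auriga before the transaction.
After the purchase, Kwame's direct stake in Northlake rises to 40% + 13% = 53%, and Sofia's stake falls to 27%.
Kwame controlled Auriga already, so this is not a new person acquiring control; every other person's position is unchanged or reduced.
No new person acquires control, so the clause is not triggered.

No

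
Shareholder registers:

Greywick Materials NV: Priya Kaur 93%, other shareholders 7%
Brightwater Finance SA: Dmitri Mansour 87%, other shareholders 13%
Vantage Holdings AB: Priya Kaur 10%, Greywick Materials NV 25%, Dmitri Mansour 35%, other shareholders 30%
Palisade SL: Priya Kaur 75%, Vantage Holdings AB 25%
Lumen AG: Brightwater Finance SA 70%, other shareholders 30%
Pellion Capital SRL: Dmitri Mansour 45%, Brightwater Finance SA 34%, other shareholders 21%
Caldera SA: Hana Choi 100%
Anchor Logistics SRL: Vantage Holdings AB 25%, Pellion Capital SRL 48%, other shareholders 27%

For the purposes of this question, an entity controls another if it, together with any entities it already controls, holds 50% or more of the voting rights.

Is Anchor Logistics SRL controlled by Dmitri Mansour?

Dmitri holds 87% of Brightwater, so Dmitri controls Brightwater.
Brightwater holds 70% of Lumen, so Dmitri controls Lumen.
Dmitri and Brightwater together hold 45% + 34% = 79% of Pellion, so Dmitri controls Pellion.
In Anchor, Dmitri's side holds only 48%, not ≥ 50%.
So Dmitri does not control Anchor.

No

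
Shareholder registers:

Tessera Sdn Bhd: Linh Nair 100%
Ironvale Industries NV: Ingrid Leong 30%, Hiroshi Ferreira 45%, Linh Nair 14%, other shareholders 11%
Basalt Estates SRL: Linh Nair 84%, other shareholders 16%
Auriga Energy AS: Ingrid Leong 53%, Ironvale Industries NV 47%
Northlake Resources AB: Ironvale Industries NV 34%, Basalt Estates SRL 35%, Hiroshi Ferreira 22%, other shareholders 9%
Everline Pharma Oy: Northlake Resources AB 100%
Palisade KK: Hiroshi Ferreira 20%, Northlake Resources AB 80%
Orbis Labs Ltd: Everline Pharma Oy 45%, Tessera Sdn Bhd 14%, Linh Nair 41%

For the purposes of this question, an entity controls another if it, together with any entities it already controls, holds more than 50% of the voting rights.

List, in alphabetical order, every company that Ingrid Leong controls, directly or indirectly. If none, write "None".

Auriga Energy AS

Ingrid holds 53% of Auriga, so Ingrid controls Auriga.
No other company's threshold is met.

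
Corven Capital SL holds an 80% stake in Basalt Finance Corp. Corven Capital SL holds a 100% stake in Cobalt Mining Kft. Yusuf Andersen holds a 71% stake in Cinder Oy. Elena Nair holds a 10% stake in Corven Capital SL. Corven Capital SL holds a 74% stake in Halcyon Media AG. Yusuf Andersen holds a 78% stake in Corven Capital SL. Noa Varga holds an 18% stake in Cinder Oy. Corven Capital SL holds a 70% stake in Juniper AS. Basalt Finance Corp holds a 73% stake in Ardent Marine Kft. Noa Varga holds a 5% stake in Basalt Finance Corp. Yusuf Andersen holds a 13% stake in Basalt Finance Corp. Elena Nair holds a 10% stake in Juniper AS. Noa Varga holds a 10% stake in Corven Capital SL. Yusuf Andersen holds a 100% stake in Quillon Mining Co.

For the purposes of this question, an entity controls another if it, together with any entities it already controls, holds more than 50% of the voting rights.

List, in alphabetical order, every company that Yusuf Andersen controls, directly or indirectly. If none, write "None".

Ardent Marine Kft, Basalt Finance Corp, Cinder Oy, Cobalt Mining Kft, Corven Capital SL, Halcyon Media AG, Juniper AS, Quillon Mining Co

Yusuf holds 78% of Corven, so Yusuf controls Corven.
Corven holds 100% of Cobalt, so Yusuf controls Cobalt.
Yusuf holds 71% of Cinder, so Yusuf controls Cinder.
Corven holds 70% of Juniper, so Yusuf controls Juniper.
Yusuf and Corven together hold 13% + 80% = 93% of Basalt, so Yusuf controls Basalt.
Corven holds 74% of Halcyon, so Yusuf controls Halcyon.
Yusuf holds 100% of Quillon, so Yusuf controls Quillon.
Basalt holds 73% of Ardent, so Yusuf controls Ardent.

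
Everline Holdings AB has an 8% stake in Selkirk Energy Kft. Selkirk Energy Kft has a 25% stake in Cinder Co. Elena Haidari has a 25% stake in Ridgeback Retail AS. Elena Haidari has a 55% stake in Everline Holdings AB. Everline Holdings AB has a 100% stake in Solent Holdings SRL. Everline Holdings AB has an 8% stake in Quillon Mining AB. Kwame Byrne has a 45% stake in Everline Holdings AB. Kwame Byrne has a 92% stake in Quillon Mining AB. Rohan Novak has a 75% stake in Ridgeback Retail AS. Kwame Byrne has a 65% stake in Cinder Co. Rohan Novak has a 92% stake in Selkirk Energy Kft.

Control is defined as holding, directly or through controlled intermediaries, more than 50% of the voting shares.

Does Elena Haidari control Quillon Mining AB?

Elena holds 55% of Everline, so Elena controls Everline.
Everline holds 100% of Solent, so Elena controls Solent.
In Quillon, Elena's side holds only 8%, not > 50%.
So Elena does not control Quillon.

No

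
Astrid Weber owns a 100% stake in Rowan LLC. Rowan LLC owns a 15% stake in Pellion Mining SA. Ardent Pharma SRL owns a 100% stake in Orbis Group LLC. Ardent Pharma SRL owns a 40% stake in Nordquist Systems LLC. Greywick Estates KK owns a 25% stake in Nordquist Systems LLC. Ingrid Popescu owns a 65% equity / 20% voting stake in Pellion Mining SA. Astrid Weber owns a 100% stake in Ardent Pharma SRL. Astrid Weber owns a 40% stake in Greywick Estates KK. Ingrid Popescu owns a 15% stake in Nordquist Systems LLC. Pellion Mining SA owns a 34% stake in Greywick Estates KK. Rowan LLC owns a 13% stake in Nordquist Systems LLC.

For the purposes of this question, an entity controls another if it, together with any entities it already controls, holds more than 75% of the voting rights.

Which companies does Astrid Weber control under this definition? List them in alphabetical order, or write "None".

Astrid holds 100% of Rowan, so Astrid controls Rowan.
Astrid holds 100% of Ardent, so Astrid controls Ardent.
Ardent holds 100% of Orbis, so Astrid controls Orbis.
No other company's threshold is met.

Ardent Pharma SRL, Orbis Group LLC, Rowan LLC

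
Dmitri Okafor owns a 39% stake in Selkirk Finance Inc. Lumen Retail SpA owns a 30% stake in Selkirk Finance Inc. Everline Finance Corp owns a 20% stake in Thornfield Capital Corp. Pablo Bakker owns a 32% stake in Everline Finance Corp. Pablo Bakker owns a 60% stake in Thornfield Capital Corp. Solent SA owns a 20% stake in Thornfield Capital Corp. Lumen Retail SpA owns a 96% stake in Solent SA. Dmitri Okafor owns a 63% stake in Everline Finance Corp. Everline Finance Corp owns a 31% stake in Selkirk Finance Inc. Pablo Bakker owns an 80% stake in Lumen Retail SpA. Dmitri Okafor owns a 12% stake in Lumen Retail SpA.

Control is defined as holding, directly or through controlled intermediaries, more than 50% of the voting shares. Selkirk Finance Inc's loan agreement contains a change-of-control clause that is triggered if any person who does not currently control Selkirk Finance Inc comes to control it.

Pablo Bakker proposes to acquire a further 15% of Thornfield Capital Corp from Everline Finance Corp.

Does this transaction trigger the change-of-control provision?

No

The purchase adds only to Pablo's holdings (Everline's stake shrinks), so Pablo is the only person who could newly come to control Selkirk.
Pablo holds 80% of Lumen, so Pablo controls Lumen.
Lumen holds 96% of Solent, so Pablo controls Solent.
Solent and Pablo together hold 20% + 60% = 80% of Thornfield, so Pablo controls Thornfield.
In Selkirk, Pablo's side holds only 30%, not > 50%.
So before the transaction, Pablo does not control Selkirk.
After the purchase, Pablo's direct stake in Thornfield rises to 60% + 15% = 75%, and Everline's stake falls to 5%.
Solent and Pablo together hold 20% + 75% = 95% of Thornfield, so Pablo controls Thornfield.
After the transaction, Pablo's side holds 30% of Selkirk, not > 50%, so Pablo still does not control Selkirk.
No new person acquires control, so the clause is not triggered.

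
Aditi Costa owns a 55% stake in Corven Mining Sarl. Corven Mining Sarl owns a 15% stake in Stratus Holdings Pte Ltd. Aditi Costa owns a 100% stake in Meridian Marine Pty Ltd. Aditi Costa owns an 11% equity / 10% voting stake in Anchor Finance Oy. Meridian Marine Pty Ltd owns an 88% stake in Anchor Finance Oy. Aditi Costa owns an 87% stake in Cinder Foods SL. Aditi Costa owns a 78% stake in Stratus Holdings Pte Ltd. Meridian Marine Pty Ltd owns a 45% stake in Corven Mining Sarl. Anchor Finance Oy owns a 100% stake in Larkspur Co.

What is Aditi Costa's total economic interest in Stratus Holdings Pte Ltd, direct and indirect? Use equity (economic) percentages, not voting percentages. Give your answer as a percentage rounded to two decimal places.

Aditi reaches Stratus along 3 paths.
Direct stake: 78% = 78%.
Via Meridian → Corven: 100% × 45% × 15% = 6.75%.
Via Corven: 55% × 15% = 8.25%.
Total: 78% + 6.75% + 8.25% = 93%.
Rounded: 93.00%.

93.00%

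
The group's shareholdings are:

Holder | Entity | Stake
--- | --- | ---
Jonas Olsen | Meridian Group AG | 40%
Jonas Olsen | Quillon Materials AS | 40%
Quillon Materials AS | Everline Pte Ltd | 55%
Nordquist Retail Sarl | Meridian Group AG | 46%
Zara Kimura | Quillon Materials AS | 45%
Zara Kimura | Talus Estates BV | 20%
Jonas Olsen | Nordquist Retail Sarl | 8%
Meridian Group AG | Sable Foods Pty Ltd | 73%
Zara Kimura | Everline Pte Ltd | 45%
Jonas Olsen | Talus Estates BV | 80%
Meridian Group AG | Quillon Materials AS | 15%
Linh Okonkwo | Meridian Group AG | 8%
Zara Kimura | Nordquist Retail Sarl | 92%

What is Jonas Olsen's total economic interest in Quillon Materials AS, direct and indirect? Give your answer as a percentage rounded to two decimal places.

Jonas reaches Quillon along 3 paths.
Direct stake: 40% = 40%.
Via Nordquist → Meridian: 8% × 46% × 15% = 0.552%.
Via Meridian: 40% × 15% = 6%.
Total: 40% + 0.552% + 6% = 46.552%.
Rounded: 46.55%.

46.55%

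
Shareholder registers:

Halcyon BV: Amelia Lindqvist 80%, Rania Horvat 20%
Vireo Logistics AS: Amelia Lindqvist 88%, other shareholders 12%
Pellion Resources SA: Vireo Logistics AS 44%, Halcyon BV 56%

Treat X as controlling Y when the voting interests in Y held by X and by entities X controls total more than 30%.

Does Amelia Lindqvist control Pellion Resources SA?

Yes

Amelia holds 80% of Halcyon, so Amelia controls Halcyon.
Amelia holds 88% of Vireo, so Amelia controls Vireo.
Vireo and Halcyon together hold 44% + 56% = 100% of Pellion, so Amelia controls Pellion.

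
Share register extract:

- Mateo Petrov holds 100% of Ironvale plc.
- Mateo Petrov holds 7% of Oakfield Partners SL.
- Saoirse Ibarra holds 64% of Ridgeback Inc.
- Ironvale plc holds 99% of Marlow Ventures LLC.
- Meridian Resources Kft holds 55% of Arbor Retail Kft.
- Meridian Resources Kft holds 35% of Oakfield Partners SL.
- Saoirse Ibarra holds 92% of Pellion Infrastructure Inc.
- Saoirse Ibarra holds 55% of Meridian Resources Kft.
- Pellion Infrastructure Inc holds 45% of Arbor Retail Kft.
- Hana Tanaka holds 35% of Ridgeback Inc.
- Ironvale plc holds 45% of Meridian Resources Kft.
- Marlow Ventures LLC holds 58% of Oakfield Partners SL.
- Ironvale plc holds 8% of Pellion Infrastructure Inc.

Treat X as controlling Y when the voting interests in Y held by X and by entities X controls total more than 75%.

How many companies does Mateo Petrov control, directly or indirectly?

Mateo holds 100% of Ironvale, so Mateo controls Ironvale.
Ironvale holds 99% of Marlow, so Mateo controls Marlow.
No other company's threshold is met.
Mateo controls 2 companies.

2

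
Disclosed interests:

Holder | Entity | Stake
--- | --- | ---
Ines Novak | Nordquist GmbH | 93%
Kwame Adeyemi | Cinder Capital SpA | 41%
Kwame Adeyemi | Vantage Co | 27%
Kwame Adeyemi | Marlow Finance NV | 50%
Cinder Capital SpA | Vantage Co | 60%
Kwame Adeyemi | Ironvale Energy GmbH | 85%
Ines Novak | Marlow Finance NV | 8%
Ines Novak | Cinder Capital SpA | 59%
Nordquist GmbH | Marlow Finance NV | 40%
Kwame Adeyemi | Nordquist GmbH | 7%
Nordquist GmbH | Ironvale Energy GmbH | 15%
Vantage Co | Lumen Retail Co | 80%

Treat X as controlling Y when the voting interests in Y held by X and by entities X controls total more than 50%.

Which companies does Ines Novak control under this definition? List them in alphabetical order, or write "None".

Cinder Capital SpA, Lumen Retail Co, Nordquist GmbH, Vantage Co

Ines holds 59% of Cinder, so Ines controls Cinder.
Ines holds 93% of Nordquist, so Ines controls Nordquist.
Cinder holds 60% of Vantage, so Ines controls Vantage.
Vantage holds 80% of Lumen, so Ines controls Lumen.
No other company's threshold is met.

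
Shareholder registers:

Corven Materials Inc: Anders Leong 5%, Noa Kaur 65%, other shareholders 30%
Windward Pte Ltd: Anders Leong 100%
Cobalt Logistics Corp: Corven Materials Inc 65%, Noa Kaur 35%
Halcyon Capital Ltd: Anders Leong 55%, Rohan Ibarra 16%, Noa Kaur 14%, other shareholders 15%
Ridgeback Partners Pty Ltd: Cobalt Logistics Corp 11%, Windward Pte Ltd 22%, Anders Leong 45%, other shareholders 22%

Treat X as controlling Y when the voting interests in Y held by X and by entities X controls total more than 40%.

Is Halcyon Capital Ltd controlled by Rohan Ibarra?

No

Rohan's largest direct stake is 16% in Halcyon, which does not meet the threshold, so Rohan controls no company.
In Halcyon, Rohan's side holds only 16%, not > 40%.
So Rohan does not control Halcyon.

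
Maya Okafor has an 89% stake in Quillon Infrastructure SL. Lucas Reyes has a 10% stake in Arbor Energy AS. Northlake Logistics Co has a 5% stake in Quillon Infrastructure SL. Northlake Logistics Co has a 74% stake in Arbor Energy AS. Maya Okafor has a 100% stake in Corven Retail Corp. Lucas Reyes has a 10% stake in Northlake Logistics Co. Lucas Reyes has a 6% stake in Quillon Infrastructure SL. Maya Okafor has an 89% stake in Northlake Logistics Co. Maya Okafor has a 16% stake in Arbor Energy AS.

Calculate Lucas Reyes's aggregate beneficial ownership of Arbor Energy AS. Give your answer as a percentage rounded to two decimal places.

Lucas reaches Arbor along 2 paths.
Via Northlake: 10% × 74% = 7.4%.
Direct stake: 10% = 10%.
Total: 7.4% + 10% = 17.4%.
Rounded: 17.40%.

17.40%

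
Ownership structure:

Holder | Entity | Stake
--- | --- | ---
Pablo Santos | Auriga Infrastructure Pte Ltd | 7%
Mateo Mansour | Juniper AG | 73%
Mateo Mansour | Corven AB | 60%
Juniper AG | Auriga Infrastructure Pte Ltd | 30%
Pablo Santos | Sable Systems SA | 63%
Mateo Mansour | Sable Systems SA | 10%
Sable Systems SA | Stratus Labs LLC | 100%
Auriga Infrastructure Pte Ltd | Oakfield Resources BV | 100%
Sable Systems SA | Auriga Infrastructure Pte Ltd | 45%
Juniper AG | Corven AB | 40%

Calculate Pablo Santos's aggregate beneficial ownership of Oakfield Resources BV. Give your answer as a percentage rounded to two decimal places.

35.35%

Pablo reaches Oakfield along 2 paths.
Via Sable → Auriga: 63% × 45% × 100% = 28.35%.
Via Auriga: 7% × 100% = 7%.
Total: 28.35% + 7% = 35.35%.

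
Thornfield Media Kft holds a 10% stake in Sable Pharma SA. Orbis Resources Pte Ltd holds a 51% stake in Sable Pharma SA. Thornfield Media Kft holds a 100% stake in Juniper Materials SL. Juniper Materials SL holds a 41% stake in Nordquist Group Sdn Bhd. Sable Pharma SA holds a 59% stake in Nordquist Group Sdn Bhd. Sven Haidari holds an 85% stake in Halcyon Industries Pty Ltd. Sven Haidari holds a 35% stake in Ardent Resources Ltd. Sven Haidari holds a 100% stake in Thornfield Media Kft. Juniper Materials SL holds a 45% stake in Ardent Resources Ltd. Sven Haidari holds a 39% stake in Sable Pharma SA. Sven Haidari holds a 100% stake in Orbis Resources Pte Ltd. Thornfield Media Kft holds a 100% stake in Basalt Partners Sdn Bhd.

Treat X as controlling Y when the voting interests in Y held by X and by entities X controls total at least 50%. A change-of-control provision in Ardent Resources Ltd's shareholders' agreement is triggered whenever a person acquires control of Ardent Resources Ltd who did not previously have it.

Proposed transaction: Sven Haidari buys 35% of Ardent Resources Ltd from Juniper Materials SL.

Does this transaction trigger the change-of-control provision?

The purchase adds only to Sven's holdings (Juniper's stake shrinks), so Sven is the only person who could newly come to control Ardent.
Sven holds 100% of Thornfield, so Sven controls Thornfield.
Thornfield holds 100% of Juniper, so Sven controls Juniper.
Juniper and Sven together hold 45% + 35% = 80% of Ardent, so Sven controls Ardent.
So Sven already controls Ardent before the transaction.
After the purchase, Sven's direct stake in Ardent rises to 35% + 35% = 70%, and Juniper's stake falls to 10%.
Sven controlled Ardent already, so this is not a new person acquiring control; every other person's position is unchanged or reduced.
No new person acquires control, so the clause is not triggered.

No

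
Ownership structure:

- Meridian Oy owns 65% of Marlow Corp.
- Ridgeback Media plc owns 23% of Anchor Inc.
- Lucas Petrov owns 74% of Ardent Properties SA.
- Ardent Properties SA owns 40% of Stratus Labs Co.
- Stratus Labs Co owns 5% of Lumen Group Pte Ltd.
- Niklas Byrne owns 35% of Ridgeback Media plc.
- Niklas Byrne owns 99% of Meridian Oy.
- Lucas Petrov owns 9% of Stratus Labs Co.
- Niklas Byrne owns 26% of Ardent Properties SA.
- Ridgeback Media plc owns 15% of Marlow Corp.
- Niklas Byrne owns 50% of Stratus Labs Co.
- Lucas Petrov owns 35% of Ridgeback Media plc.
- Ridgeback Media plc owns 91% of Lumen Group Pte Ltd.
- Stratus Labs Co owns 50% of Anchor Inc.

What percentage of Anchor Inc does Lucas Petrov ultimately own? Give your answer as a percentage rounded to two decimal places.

27.35%

Lucas reaches Anchor along 3 paths.
Via Ridgeback: 35% × 23% = 8.05%.
Via Stratus: 9% × 50% = 4.5%.
Via Ardent → Stratus: 74% × 40% × 50% = 14.8%.
Total: 8.05% + 4.5% + 14.8% = 27.35%.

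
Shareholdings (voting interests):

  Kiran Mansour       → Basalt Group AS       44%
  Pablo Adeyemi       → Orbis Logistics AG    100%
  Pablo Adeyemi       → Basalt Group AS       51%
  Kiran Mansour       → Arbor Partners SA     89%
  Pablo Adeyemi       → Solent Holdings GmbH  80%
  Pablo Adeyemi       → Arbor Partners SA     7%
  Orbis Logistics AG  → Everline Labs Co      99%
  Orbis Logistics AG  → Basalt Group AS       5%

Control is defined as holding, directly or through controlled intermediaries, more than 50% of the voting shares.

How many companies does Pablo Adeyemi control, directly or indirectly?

4

Pablo holds 100% of Orbis, so Pablo controls Orbis.
Pablo and Orbis together hold 51% + 5% = 56% of Basalt, so Pablo controls Basalt.
Pablo holds 80% of Solent, so Pablo controls Solent.
Orbis holds 99% of Everline, so Pablo controls Everline.
No other company's threshold is met.
Pablo controls 4 companies.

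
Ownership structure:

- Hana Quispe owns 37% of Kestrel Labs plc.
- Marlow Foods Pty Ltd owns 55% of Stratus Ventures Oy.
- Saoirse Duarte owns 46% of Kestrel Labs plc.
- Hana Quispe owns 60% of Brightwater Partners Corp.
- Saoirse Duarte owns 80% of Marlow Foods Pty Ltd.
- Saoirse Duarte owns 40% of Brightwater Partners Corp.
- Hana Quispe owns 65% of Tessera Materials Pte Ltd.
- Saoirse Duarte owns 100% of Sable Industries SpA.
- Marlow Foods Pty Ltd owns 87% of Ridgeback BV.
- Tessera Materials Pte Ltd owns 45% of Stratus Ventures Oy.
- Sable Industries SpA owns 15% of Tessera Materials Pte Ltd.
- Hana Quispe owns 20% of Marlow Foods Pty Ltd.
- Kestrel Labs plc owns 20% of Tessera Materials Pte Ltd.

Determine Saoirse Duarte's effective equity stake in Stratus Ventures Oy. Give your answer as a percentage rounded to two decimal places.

Saoirse reaches Stratus along 3 paths.
Via Marlow: 80% × 55% = 44%.
Via Sable → Tessera: 100% × 15% × 45% = 6.75%.
Via Kestrel → Tessera: 46% × 20% × 45% = 4.14%.
Total: 44% + 6.75% + 4.14% = 54.89%.

54.89%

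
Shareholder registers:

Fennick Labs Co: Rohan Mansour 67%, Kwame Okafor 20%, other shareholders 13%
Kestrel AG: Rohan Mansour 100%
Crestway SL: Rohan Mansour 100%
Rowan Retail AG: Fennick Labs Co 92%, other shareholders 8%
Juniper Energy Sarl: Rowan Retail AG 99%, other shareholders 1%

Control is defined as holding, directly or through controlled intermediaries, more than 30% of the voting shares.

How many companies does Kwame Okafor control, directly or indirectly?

0

Kwame's largest direct stake is 20% in Fennick, which does not meet the threshold.
Kwame controls 0 companies.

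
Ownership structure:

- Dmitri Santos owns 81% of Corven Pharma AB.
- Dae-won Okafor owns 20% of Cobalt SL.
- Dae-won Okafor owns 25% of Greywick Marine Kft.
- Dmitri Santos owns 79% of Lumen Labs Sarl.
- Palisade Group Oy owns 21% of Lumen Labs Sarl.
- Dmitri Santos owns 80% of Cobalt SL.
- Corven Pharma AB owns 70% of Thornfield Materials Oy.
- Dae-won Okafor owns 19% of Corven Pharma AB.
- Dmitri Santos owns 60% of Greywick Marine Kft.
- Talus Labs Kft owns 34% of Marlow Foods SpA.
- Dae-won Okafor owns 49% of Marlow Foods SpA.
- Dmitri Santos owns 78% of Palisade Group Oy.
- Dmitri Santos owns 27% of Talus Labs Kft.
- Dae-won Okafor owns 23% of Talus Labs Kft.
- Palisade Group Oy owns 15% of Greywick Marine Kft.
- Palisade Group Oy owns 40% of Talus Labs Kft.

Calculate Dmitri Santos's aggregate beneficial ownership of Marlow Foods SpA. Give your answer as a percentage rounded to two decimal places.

19.79%

Dmitri reaches Marlow along 2 paths.
Via Palisade → Talus: 78% × 40% × 34% = 10.608%.
Via Talus: 27% × 34% = 9.18%.
Total: 10.608% + 9.18% = 19.788%.
Rounded: 19.79%.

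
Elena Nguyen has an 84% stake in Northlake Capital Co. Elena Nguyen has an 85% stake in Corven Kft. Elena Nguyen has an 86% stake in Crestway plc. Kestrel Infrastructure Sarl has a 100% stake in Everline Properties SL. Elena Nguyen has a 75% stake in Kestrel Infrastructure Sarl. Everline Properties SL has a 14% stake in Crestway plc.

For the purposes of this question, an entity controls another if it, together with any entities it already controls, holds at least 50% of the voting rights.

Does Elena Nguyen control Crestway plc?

Elena holds 75% of Kestrel, so Elena controls Kestrel.
Kestrel holds 100% of Everline, so Elena controls Everline.
Everline and Elena together hold 14% + 86% = 100% of Crestway, so Elena controls Crestway.

Yes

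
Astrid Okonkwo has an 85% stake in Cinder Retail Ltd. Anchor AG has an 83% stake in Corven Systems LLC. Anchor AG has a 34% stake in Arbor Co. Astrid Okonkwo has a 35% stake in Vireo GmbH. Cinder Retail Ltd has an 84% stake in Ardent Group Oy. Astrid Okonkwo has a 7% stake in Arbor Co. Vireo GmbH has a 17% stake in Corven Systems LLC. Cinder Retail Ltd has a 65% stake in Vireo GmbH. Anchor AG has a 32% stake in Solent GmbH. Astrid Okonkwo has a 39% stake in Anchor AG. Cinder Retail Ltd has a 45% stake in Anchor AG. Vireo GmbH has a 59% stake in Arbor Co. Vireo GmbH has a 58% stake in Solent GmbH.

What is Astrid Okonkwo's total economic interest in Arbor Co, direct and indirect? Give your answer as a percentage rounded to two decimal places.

86.51%

Astrid reaches Arbor along 5 paths.
Direct stake: 7% = 7%.
Via Cinder → Anchor: 85% × 45% × 34% = 13.005%.
Via Anchor: 39% × 34% = 13.26%.
Via Vireo: 35% × 59% = 20.65%.
Via Cinder → Vireo: 85% × 65% × 59% = 32.5975%.
Total: 7% + 13.005% + 13.26% + 20.65% + 32.5975% = 86.5125%.
Rounded: 86.51%.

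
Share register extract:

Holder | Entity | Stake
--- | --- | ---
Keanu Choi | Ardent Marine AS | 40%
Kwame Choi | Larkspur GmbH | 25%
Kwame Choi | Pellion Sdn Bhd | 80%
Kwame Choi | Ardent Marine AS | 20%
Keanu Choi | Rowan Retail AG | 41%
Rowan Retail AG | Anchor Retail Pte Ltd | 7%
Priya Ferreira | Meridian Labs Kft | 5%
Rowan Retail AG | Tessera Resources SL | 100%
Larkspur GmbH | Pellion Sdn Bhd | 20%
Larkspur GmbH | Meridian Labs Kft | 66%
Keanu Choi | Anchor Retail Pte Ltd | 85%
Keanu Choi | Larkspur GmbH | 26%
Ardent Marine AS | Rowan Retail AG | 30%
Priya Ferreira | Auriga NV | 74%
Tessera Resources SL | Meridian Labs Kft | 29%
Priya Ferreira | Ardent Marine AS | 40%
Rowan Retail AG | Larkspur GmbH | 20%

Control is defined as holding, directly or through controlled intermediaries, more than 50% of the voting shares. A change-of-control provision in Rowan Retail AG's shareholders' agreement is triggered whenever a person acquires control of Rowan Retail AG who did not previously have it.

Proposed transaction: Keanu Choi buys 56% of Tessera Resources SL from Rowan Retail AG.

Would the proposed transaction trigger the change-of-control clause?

The purchase adds only to Keanu's holdings (Rowan's stake shrinks), so Keanu is the only person who could newly come to control Rowan.
Keanu holds 85% of Anchor, so Keanu controls Anchor.
In Rowan, Keanu's side holds only 41%, not > 50%.
So before the transaction, Keanu does not control Rowan.
After the purchase, Keanu holds 56% of Tessera directly, and Rowan's stake falls to 44%.
Keanu holds 56% of Tessera, so Keanu controls Tessera.
After the transaction, Keanu's side holds 41% of Rowan, not > 50%, so Keanu still does not control Rowan.
No new person acquires control, so the clause is not triggered.

No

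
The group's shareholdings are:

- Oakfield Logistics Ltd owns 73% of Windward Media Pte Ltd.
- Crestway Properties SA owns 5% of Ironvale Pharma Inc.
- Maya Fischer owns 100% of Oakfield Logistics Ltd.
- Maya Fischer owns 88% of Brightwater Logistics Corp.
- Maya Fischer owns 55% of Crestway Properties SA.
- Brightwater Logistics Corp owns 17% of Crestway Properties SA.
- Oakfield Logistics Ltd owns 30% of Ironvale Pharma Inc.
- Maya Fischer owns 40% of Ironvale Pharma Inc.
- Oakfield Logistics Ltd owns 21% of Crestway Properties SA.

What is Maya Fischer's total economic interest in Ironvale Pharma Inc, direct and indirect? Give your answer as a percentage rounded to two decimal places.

Maya reaches Ironvale along 5 paths.
Via Oakfield: 100% × 30% = 30%.
Direct stake: 40% = 40%.
Via Oakfield → Crestway: 100% × 21% × 5% = 1.05%.
Via Crestway: 55% × 5% = 2.75%.
Via Brightwater → Crestway: 88% × 17% × 5% = 0.748%.
Total: 30% + 40% + 1.05% + 2.75% + 0.748% = 74.548%.
Rounded: 74.55%.

74.55%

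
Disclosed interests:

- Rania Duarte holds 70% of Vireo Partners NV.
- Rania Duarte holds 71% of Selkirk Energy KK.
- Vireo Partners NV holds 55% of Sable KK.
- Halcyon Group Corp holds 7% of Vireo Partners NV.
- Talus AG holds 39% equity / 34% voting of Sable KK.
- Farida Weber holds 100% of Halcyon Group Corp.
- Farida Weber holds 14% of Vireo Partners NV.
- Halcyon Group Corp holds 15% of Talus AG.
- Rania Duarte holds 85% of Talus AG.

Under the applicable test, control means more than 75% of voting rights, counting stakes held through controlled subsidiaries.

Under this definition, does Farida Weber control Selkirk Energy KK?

Farida holds 100% of Halcyon, so Farida controls Halcyon.
Neither Farida nor any entity Farida controls holds any voting interest in Selkirk.
So Farida does not control Selkirk.

No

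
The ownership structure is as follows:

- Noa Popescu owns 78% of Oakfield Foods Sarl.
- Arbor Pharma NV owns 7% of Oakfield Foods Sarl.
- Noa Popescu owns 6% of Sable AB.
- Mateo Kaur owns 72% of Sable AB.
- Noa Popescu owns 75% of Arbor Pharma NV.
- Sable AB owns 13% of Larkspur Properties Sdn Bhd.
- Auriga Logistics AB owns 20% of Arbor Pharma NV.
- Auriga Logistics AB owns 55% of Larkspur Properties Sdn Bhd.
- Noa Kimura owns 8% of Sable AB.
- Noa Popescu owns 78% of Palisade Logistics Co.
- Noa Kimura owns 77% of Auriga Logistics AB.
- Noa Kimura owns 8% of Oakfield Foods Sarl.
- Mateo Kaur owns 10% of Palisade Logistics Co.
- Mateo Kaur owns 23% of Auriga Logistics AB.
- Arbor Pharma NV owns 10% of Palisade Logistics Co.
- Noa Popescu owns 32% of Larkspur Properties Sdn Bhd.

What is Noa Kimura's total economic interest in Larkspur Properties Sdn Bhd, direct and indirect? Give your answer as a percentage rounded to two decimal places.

Noa Kimura reaches Larkspur along 2 paths.
Via Auriga: 77% × 55% = 42.35%.
Via Sable: 8% × 13% = 1.04%.
Total: 42.35% + 1.04% = 43.39%.

43.39%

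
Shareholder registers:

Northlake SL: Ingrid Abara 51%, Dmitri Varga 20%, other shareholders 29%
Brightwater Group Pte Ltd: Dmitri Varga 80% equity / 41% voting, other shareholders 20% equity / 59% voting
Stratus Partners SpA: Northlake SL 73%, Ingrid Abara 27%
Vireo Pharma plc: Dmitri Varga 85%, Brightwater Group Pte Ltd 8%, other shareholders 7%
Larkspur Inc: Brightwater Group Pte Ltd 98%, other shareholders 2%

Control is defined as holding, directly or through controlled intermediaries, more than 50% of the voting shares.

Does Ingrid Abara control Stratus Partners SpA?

Yes

Ingrid holds 51% of Northlake, so Ingrid controls Northlake.
Northlake and Ingrid together hold 73% + 27% = 100% of Stratus, so Ingrid controls Stratus.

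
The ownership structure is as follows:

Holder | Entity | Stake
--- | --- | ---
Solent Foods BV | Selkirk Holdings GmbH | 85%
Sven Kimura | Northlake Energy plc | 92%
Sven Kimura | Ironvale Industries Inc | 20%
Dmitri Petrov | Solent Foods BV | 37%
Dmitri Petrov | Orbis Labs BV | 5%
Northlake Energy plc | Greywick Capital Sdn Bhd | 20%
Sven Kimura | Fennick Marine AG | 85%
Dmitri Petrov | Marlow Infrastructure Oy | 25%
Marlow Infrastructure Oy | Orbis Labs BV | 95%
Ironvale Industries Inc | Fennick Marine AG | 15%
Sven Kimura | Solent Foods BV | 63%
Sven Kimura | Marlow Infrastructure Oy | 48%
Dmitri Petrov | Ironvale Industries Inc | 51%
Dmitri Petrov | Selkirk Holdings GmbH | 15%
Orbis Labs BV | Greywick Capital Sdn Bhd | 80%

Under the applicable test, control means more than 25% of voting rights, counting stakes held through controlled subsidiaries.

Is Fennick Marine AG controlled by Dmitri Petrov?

No

Dmitri holds 51% of Ironvale, so Dmitri controls Ironvale.
Dmitri holds 37% of Solent, so Dmitri controls Solent.
Solent and Dmitri together hold 85% + 15% = 100% of Selkirk, so Dmitri controls Selkirk.
In Fennick, Dmitri's side holds only 15%, not > 25%.
So Dmitri does not control Fennick.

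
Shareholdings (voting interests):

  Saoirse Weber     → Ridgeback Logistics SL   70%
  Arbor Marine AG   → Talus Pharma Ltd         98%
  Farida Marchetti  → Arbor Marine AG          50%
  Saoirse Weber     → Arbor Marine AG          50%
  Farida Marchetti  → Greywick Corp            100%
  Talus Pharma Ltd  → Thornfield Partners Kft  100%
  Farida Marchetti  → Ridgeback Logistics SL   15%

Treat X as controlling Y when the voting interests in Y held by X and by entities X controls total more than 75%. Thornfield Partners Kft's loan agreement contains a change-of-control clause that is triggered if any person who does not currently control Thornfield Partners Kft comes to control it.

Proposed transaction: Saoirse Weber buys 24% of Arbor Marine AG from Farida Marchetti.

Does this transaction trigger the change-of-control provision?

No

The purchase adds only to Saoirse's holdings (Farida's stake shrinks), so Saoirse is the only person who could newly come to control Thornfield.
Saoirse's largest direct stake is 70% in Ridgeback, which does not meet the threshold, so Saoirse controls no company.
Neither Saoirse nor any entity Saoirse controls holds any voting interest in Thornfield.
So before the transaction, Saoirse does not control Thornfield.
After the purchase, Saoirse's direct stake in Arbor rises to 50% + 24% = 74%, and Farida's stake falls to 26%.
Saoirse's side now holds 74% of Arbor, not > 75%, so Saoirse still does not control Arbor.
After the transaction, neither Saoirse nor any entity Saoirse controls holds a voting interest in Thornfield, so Saoirse still does not control it.
No new person acquires control, so the clause is not triggered.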